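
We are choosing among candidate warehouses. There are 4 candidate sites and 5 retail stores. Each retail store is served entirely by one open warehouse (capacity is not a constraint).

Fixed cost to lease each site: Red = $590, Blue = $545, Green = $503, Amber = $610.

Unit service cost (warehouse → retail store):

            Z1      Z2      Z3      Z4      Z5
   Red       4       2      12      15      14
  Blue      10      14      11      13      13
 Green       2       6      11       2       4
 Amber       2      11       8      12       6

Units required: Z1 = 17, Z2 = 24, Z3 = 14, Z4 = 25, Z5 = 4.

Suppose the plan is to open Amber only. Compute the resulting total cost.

Each retail store is assigned to its cheapest site among the open ones.
{Amber}: Z1→Amber 2·17=34, Z2→Amber 11·24=264, Z3→Amber 8·14=112, Z4→Amber 12·25=300, Z5→Amber 6·4=24. Service 734; fixed 610; total 1344.

Total cost: 1344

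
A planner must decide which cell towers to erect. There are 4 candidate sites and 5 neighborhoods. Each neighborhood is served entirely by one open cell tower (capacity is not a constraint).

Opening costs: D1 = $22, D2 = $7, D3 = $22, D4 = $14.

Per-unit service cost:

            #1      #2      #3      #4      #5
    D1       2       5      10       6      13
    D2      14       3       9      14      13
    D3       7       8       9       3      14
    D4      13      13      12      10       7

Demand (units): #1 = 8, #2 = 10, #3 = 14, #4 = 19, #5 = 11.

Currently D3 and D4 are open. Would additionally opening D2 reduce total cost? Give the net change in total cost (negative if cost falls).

Current service cost with {D3, D4}: 396.
Adding D2: each neighborhood re-picks its cheapest; new service cost 346, saving 50.
Extra fixed cost: 7. Net change = 7 − 50 = -43.
(Totals: 432 → 389.)

Yes — net change −43 (cost falls by 43).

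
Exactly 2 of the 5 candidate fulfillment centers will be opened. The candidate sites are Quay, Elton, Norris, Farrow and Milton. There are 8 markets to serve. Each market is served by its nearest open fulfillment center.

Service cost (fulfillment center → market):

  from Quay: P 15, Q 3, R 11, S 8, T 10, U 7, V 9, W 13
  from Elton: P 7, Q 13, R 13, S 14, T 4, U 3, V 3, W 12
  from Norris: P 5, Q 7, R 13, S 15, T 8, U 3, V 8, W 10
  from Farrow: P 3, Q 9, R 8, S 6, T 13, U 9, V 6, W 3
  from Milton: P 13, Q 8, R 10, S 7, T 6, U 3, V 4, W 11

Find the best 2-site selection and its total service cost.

Choose Elton and Farrow; total service cost 39.

With exactly 2 open, each market uses its cheapest among the chosen.
{Elton, Farrow}: P→Farrow 3, Q→Farrow 9, R→Farrow 8, S→Farrow 6, T→Elton 4, U→Elton 3, V→Elton 3, W→Farrow 3. Service cost 39.
{Farrow, Milton}: service cost 41
{Norris, Farrow}: service cost 44
Among all 10 size-2 choices, {Elton, Farrow} is lowest.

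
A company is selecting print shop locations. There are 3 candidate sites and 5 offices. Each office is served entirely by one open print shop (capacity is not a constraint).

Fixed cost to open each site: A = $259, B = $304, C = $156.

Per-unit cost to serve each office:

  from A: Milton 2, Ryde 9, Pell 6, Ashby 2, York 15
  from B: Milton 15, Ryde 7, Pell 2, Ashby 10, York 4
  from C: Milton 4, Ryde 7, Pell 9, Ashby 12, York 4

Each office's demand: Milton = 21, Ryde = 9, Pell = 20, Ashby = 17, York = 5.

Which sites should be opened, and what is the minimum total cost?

For any fixed open set, each office goes to its cheapest open site; total = fixed + service.
{A}: Milton→A 2·21=42, Ryde→A 9·9=81, Pell→A 6·20=120, Ashby→A 2·17=34, York→A 15·5=75. Service 352; fixed 259; total 611.
{A, C}: Milton→A 2·21=42, Ryde→C 7·9=63, Pell→A 6·20=120, Ashby→A 2·17=34, York→C 4·5=20. Service 279; fixed 415; total 694.
{C}: Milton→C 4·21=84, Ryde→C 7·9=63, Pell→C 9·20=180, Ashby→C 12·17=204, York→C 4·5=20. Service 551; fixed 156; total 707.
{A, B, C}: service 199 + fixed 719 = 918
No other subset beats 611.

Open A only; minimum total cost 611.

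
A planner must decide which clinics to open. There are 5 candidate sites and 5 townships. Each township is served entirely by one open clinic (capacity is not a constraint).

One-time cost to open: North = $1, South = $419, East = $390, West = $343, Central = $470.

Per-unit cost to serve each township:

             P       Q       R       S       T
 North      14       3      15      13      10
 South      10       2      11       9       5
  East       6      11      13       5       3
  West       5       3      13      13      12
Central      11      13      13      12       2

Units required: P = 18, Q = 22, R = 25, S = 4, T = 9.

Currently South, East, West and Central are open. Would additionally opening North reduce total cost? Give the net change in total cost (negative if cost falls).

Current service cost with {South, East, West, Central}: 447.
Adding North: each township re-picks its cheapest; new service cost 447, saving 0.
Extra fixed cost: 1. Net change = 1 − 0 = 1.
(Totals: 2069 → 2070.)

No — net change +1 (cost rises by 1).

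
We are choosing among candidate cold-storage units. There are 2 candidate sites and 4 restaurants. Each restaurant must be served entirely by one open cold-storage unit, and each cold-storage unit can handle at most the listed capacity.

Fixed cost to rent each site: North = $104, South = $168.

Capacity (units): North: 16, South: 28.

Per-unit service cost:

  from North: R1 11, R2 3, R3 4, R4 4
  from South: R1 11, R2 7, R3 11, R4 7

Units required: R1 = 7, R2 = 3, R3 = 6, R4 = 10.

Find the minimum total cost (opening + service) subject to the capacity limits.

Open {South}: R1→South 11·7=77, R2→South 7·3=21, R3→South 11·6=66, R4→South 7·10=70.
Loads: South carries 26/28. Service 234; fixed 168; total 402.
Next best feasible plan costs 434.

Minimum total cost: 402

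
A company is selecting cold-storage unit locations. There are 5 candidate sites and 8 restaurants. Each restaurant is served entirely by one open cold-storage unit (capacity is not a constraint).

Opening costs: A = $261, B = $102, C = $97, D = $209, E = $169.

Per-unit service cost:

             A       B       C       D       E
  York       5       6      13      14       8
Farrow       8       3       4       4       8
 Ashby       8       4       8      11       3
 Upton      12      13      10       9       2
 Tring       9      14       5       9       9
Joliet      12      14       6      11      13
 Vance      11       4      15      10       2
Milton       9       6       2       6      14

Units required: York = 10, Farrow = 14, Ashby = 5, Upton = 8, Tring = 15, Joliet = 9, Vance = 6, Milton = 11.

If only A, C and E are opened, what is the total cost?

Total cost: 827

Each restaurant is assigned to its cheapest site among the open ones.
{A, C, E}: York→A 5·10=50, Farrow→C 4·14=56, Ashby→E 3·5=15, Upton→E 2·8=16, Tring→C 5·15=75, Joliet→C 6·9=54, Vance→E 2·6=12, Milton→C 2·11=22. Service 300; fixed 527; total 827.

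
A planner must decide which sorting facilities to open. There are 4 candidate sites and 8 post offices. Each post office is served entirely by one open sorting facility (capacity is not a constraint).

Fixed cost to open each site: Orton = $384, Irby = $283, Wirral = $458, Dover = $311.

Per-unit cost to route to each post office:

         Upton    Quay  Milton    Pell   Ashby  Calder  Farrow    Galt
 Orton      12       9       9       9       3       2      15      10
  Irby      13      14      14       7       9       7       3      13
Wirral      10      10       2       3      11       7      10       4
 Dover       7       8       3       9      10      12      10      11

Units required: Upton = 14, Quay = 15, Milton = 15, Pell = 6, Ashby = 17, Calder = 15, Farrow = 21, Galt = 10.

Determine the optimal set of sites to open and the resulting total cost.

For any fixed open set, each post office goes to its cheapest open site; total = fixed + service.
{Dover}: Upton→Dover 7·14=98, Quay→Dover 8·15=120, Milton→Dover 3·15=45, Pell→Dover 9·6=54, Ashby→Dover 10·17=170, Calder→Dover 12·15=180, Farrow→Dover 10·21=210, Galt→Dover 11·10=110. Service 987; fixed 311; total 1298.
{Irby, Dover}: Upton→Dover 7·14=98, Quay→Dover 8·15=120, Milton→Dover 3·15=45, Pell→Irby 7·6=42, Ashby→Irby 9·17=153, Calder→Irby 7·15=105, Farrow→Irby 3·21=63, Galt→Dover 11·10=110. Service 736; fixed 594; total 1330.
{Wirral}: Upton→Wirral 10·14=140, Quay→Wirral 10·15=150, Milton→Wirral 2·15=30, Pell→Wirral 3·6=18, Ashby→Wirral 11·17=187, Calder→Wirral 7·15=105, Farrow→Wirral 10·21=210, Galt→Wirral 4·10=40. Service 880; fixed 458; total 1338.
{Orton, Irby, Wirral, Dover}: service 450 + fixed 1436 = 1886
No other subset beats 1298.

Open Dover only; minimum total cost 1298.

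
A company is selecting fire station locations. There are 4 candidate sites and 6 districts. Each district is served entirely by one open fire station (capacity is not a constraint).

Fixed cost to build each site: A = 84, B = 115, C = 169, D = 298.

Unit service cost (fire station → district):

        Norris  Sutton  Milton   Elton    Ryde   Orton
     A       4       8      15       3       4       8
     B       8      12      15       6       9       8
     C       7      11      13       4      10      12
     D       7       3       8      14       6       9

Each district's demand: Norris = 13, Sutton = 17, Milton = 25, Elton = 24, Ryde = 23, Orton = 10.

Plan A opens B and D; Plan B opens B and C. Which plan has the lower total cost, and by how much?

Plan A: {B, D}: Norris→D 7·13=91, Sutton→D 3·17=51, Milton→D 8·25=200, Elton→B 6·24=144, Ryde→D 6·23=138, Orton→B 8·10=80. Service 704; fixed 413; total 1117.
Plan B: {B, C}: Norris→C 7·13=91, Sutton→C 11·17=187, Milton→C 13·25=325, Elton→C 4·24=96, Ryde→B 9·23=207, Orton→B 8·10=80. Service 986; fixed 284; total 1270.
Difference: |1117 − 1270| = 153.

Plan A is cheaper by 153.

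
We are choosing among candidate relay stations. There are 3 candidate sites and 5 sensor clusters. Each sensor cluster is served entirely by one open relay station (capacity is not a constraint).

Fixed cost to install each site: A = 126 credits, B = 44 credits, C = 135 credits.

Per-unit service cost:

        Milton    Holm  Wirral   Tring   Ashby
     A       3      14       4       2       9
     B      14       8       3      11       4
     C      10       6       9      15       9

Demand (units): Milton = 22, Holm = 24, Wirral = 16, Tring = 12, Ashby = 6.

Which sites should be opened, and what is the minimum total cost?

For any fixed open set, each sensor cluster goes to its cheapest open site; total = fixed + service.
{A, B}: Milton→A 3·22=66, Holm→B 8·24=192, Wirral→B 3·16=48, Tring→A 2·12=24, Ashby→B 4·6=24. Service 354; fixed 170; total 524.
{A, B, C}: Milton→A 3·22=66, Holm→C 6·24=144, Wirral→B 3·16=48, Tring→A 2·12=24, Ashby→B 4·6=24. Service 306; fixed 305; total 611.
{A, C}: service 352 + fixed 261 = 613
{B}: service 704 + fixed 44 = 748
(All 7 nonempty subsets were checked; A and B is lowest.)

Open A and B; minimum total cost 524.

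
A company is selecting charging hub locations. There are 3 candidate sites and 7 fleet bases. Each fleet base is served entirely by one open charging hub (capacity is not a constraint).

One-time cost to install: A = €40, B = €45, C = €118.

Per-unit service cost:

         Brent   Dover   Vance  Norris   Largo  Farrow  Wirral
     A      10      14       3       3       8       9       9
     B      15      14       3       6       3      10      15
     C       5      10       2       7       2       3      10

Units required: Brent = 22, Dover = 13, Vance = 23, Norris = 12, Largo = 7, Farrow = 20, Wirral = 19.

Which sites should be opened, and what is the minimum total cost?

For any fixed open set, each fleet base goes to its cheapest open site; total = fixed + service.
{A, C}: Brent→C 5·22=110, Dover→C 10·13=130, Vance→C 2·23=46, Norris→A 3·12=36, Largo→C 2·7=14, Farrow→C 3·20=60, Wirral→A 9·19=171. Service 567; fixed 158; total 725.
{C}: service 634 + fixed 118 = 752
{A, B, C}: service 567 + fixed 203 = 770
{A}: Brent→A 10·22=220, Dover→A 14·13=182, Vance→A 3·23=69, Norris→A 3·12=36, Largo→A 8·7=56, Farrow→A 9·20=180, Wirral→A 9·19=171. Service 914; fixed 40; total 954.
No other subset beats 725.

Open A and C; minimum total cost 725.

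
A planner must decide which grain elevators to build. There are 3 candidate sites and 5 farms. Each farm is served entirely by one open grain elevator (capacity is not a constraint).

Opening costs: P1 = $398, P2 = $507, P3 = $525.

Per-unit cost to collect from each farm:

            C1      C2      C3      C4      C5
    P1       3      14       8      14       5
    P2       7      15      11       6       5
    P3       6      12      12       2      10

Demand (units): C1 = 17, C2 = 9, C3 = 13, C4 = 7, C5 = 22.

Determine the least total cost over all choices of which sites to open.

Minimum total cost: 887

For any fixed open set, each farm goes to its cheapest open site; total = fixed + service.
{P1}: C1→P1 3·17=51, C2→P1 14·9=126, C3→P1 8·13=104, C4→P1 14·7=98, C5→P1 5·22=110. Service 489; fixed 398; total 887.
{P2}: C1→P2 7·17=119, C2→P2 15·9=135, C3→P2 11·13=143, C4→P2 6·7=42, C5→P2 5·22=110. Service 549; fixed 507; total 1056.
{P3}: service 600 + fixed 525 = 1125
{P1, P2, P3}: service 387 + fixed 1430 = 1817
(All 7 nonempty subsets were checked; P1 only is lowest.)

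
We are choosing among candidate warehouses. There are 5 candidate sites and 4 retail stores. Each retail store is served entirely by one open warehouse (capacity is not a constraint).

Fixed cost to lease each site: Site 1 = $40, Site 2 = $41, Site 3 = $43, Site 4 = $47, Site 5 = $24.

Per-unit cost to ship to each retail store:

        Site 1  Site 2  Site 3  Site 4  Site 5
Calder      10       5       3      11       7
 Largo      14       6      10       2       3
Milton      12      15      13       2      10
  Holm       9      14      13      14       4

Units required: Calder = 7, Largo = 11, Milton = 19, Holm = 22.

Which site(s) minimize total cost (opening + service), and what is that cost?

Open Site 4 and Site 5; minimum total cost 268.

For any fixed open set, each retail store goes to its cheapest open site; total = fixed + service.
{Site 4, Site 5}: Calder→Site 5 7·7=49, Largo→Site 4 2·11=22, Milton→Site 4 2·19=38, Holm→Site 5 4·22=88. Service 197; fixed 71; total 268.
{Site 3, Site 4, Site 5}: service 169 + fixed 114 = 283
{Site 2, Site 4, Site 5}: Calder→Site 2 5·7=35, Largo→Site 4 2·11=22, Milton→Site 4 2·19=38, Holm→Site 5 4·22=88. Service 183; fixed 112; total 295.
{Site 1, Site 2, Site 3, Site 4, Site 5}: service 169 + fixed 195 = 364
No other subset beats 268.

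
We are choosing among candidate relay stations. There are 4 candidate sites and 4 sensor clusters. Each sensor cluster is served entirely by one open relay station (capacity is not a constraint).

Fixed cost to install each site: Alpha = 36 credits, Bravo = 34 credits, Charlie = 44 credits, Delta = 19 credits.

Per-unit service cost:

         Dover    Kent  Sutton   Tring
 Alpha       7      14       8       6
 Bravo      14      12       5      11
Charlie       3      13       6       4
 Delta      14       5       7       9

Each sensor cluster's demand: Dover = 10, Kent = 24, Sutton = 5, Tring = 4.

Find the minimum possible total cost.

Minimum total cost: 259

For any fixed open set, each sensor cluster goes to its cheapest open site; total = fixed + service.
{Charlie, Delta}: Dover→Charlie 3·10=30, Kent→Delta 5·24=120, Sutton→Charlie 6·5=30, Tring→Charlie 4·4=16. Service 196; fixed 63; total 259.
{Bravo, Charlie, Delta}: service 191 + fixed 97 = 288
{Alpha, Charlie, Delta}: Dover→Charlie 3·10=30, Kent→Delta 5·24=120, Sutton→Charlie 6·5=30, Tring→Charlie 4·4=16. Service 196; fixed 99; total 295.
{Alpha, Bravo, Charlie, Delta}: service 191 + fixed 133 = 324
No other subset beats 259.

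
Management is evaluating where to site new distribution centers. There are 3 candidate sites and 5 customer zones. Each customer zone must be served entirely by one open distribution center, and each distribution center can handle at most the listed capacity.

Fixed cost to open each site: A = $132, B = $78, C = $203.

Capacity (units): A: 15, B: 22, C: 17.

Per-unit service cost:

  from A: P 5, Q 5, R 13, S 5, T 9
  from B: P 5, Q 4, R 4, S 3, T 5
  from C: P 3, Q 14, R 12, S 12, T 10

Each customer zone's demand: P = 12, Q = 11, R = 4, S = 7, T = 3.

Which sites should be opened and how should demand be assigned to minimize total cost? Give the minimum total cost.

Open {A, B}: P→A 5·12=60, Q→B 4·11=44, R→B 4·4=16, S→B 3·7=21, T→A 9·3=27.
Loads: A carries 15/15, B carries 22/22. Service 168; fixed 210; total 378.
Next best feasible plan costs 413.

Minimum total cost: 378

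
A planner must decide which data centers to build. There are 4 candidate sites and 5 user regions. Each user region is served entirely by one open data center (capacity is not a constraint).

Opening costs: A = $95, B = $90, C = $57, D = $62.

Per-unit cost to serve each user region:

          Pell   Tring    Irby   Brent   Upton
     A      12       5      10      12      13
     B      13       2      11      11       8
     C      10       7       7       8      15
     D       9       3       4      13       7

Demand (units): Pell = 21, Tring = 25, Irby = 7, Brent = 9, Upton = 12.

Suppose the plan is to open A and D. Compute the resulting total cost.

Total cost: 641

Each user region is assigned to its cheapest site among the open ones.
{A, D}: Pell→D 9·21=189, Tring→D 3·25=75, Irby→D 4·7=28, Brent→A 12·9=108, Upton→D 7·12=84. Service 484; fixed 157; total 641.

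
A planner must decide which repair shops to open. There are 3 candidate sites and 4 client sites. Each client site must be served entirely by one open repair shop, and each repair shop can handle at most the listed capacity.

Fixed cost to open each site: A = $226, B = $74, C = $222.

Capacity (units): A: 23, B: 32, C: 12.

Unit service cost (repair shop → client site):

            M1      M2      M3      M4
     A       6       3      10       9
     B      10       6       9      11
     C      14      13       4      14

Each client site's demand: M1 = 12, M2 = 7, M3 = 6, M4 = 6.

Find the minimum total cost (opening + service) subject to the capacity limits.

Minimum total cost: 356

Open {B}: M1→B 10·12=120, M2→B 6·7=42, M3→B 9·6=54, M4→B 11·6=66.
Loads: B carries 31/32. Service 282; fixed 74; total 356.
Next best feasible plan costs 513.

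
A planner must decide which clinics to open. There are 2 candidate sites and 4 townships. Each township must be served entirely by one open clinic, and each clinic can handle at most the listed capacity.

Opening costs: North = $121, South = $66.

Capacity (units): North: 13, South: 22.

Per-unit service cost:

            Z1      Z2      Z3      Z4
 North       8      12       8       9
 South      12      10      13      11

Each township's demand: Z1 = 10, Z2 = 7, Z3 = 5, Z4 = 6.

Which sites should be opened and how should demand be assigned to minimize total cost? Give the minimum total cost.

Open {North, South}: Z1→North 8·10=80, Z2→South 10·7=70, Z3→South 13·5=65, Z4→South 11·6=66.
Loads: North carries 10/13, South carries 18/22. Service 281; fixed 187; total 468.
Next best feasible plan costs 471.

Minimum total cost: 468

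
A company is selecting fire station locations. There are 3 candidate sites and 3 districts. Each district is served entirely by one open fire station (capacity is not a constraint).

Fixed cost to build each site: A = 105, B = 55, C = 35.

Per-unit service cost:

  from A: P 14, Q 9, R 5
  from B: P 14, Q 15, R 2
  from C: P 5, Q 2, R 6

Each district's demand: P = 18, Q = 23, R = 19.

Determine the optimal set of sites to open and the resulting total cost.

For any fixed open set, each district goes to its cheapest open site; total = fixed + service.
{B, C}: P→C 5·18=90, Q→C 2·23=46, R→B 2·19=38. Service 174; fixed 90; total 264.
{C}: P→C 5·18=90, Q→C 2·23=46, R→C 6·19=114. Service 250; fixed 35; total 285.
{A, B, C}: service 174 + fixed 195 = 369
No other subset beats 264.

Open B and C; minimum total cost 264.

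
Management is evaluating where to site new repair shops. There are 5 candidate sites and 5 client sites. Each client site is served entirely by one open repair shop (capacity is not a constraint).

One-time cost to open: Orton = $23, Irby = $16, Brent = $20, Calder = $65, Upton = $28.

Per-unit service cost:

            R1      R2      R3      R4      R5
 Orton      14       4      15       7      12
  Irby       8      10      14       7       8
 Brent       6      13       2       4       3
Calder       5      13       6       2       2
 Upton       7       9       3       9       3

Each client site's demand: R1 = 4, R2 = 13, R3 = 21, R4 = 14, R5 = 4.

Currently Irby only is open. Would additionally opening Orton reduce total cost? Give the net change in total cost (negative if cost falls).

Current service cost with {Irby}: 586.
Adding Orton: each client site re-picks its cheapest; new service cost 508, saving 78.
Extra fixed cost: 23. Net change = 23 − 78 = -55.
(Totals: 602 → 547.)

Yes — net change −55 (cost falls by 55).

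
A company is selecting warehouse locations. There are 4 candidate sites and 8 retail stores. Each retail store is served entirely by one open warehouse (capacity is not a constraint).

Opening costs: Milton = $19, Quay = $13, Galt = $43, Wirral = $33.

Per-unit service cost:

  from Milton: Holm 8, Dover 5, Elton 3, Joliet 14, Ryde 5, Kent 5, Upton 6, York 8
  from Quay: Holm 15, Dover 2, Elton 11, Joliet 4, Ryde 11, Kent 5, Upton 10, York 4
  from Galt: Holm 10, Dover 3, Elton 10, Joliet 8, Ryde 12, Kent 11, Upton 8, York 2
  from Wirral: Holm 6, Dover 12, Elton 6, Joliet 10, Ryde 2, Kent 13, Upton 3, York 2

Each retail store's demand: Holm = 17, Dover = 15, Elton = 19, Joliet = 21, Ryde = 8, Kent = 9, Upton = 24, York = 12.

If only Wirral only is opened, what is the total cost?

Each retail store is assigned to its cheapest site among the open ones.
{Wirral}: Holm→Wirral 6·17=102, Dover→Wirral 12·15=180, Elton→Wirral 6·19=114, Joliet→Wirral 10·21=210, Ryde→Wirral 2·8=16, Kent→Wirral 13·9=117, Upton→Wirral 3·24=72, York→Wirral 2·12=24. Service 835; fixed 33; total 868.

Total cost: 868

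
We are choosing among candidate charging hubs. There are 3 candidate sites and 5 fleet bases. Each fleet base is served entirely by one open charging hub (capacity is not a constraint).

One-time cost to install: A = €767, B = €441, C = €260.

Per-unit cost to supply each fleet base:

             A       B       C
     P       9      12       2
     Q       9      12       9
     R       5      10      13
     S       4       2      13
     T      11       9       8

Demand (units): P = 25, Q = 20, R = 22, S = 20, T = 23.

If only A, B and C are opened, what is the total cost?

Total cost: 2032

Each fleet base is assigned to its cheapest site among the open ones.
{A, B, C}: P→C 2·25=50, Q→A 9·20=180, R→A 5·22=110, S→B 2·20=40, T→C 8·23=184. Service 564; fixed 1468; total 2032.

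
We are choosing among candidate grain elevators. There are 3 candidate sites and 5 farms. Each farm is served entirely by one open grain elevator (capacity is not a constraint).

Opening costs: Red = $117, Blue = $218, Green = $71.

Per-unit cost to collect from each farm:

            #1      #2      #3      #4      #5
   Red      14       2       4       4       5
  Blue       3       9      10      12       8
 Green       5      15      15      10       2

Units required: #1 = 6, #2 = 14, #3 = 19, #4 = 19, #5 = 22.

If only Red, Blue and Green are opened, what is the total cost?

Each farm is assigned to its cheapest site among the open ones.
{Red, Blue, Green}: #1→Blue 3·6=18, #2→Red 2·14=28, #3→Red 4·19=76, #4→Red 4·19=76, #5→Green 2·22=44. Service 242; fixed 406; total 648.

Total cost: 648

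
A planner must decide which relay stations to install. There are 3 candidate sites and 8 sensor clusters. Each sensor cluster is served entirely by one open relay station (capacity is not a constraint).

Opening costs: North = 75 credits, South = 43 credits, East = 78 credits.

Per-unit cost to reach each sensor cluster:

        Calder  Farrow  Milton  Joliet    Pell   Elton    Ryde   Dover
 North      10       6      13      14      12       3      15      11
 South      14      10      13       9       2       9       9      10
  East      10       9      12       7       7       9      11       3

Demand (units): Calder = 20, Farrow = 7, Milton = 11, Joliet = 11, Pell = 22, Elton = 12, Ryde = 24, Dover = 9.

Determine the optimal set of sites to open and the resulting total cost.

For any fixed open set, each sensor cluster goes to its cheapest open site; total = fixed + service.
{North, South, East}: Calder→North 10·20=200, Farrow→North 6·7=42, Milton→East 12·11=132, Joliet→East 7·11=77, Pell→South 2·22=44, Elton→North 3·12=36, Ryde→South 9·24=216, Dover→East 3·9=27. Service 774; fixed 196; total 970.
{North, South}: service 870 + fixed 118 = 988
{South, East}: service 867 + fixed 121 = 988
{South}: service 1050 + fixed 43 = 1093
No other subset beats 970.

Open North, South and East; minimum total cost 970.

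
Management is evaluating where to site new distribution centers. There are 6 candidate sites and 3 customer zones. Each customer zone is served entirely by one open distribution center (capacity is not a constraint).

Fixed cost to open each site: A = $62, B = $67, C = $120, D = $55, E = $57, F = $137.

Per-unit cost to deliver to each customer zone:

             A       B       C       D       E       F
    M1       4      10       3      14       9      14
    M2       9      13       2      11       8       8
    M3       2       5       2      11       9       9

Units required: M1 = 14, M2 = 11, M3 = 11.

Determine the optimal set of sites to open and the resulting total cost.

For any fixed open set, each customer zone goes to its cheapest open site; total = fixed + service.
{C}: M1→C 3·14=42, M2→C 2·11=22, M3→C 2·11=22. Service 86; fixed 120; total 206.
{A}: service 177 + fixed 62 = 239
{C, D}: service 86 + fixed 175 = 261
{A, B, C, D, E, F}: service 86 + fixed 498 = 584
No other subset beats 206.

Open C only; minimum total cost 206.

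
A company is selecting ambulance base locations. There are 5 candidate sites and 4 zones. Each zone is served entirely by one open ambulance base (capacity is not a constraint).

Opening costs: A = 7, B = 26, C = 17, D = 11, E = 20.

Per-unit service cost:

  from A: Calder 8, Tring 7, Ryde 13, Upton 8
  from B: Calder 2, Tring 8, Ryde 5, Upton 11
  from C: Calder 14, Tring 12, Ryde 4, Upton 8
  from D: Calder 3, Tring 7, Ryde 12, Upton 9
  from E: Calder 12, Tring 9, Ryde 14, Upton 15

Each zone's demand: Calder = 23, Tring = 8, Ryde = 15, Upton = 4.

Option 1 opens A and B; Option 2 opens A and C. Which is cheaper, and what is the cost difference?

Option 1: {A, B}: Calder→B 2·23=46, Tring→A 7·8=56, Ryde→B 5·15=75, Upton→A 8·4=32. Service 209; fixed 33; total 242.
Option 2: {A, C}: Calder→A 8·23=184, Tring→A 7·8=56, Ryde→C 4·15=60, Upton→A 8·4=32. Service 332; fixed 24; total 356.
Difference: |242 − 356| = 114.

Option 1 is cheaper by 114.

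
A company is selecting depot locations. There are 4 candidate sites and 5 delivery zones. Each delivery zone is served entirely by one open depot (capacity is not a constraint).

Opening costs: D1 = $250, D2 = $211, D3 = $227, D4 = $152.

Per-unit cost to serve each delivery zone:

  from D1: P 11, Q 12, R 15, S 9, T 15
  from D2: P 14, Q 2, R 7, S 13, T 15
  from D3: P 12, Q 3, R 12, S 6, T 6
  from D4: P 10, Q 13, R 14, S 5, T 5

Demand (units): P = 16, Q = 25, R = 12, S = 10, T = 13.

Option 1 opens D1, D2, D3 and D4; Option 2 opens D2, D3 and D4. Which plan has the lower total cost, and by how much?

Option 1: {D1, D2, D3, D4}: P→D4 10·16=160, Q→D2 2·25=50, R→D2 7·12=84, S→D4 5·10=50, T→D4 5·13=65. Service 409; fixed 840; total 1249.
Option 2: {D2, D3, D4}: P→D4 10·16=160, Q→D2 2·25=50, R→D2 7·12=84, S→D4 5·10=50, T→D4 5·13=65. Service 409; fixed 590; total 999.
Difference: |1249 − 999| = 250.

Option 2 is cheaper by 250.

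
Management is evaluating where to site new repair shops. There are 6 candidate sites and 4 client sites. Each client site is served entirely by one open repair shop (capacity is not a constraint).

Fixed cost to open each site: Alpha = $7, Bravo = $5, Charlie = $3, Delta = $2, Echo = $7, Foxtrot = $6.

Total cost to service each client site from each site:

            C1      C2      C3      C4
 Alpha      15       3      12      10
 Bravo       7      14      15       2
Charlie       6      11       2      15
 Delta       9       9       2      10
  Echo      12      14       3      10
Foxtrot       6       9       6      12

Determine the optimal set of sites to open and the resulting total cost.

Open Bravo and Delta; minimum total cost 27.

For any fixed open set, each client site goes to its cheapest open site; total = fixed + service.
{Bravo, Delta}: C1→Bravo 7, C2→Delta 9, C3→Delta 2, C4→Bravo 2. Service 20; fixed 7; total 27.
{Alpha, Bravo, Charlie}: C1→Charlie 6, C2→Alpha 3, C3→Charlie 2, C4→Bravo 2. Service 13; fixed 15; total 28.
{Alpha, Bravo, Delta}: service 14 + fixed 14 = 28
{Alpha, Bravo, Charlie, Delta, Echo, Foxtrot}: C1→Charlie 6, C2→Alpha 3, C3→Charlie 2, C4→Bravo 2. Service 13; fixed 30; total 43.
No other subset beats 27.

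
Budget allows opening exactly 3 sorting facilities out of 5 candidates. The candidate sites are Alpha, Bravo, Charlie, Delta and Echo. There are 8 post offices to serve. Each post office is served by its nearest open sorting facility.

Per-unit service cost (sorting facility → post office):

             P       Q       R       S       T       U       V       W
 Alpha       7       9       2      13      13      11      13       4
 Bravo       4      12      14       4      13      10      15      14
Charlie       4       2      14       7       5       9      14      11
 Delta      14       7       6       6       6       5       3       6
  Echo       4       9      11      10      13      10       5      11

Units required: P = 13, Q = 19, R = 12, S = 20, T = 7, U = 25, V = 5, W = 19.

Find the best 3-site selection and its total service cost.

Choose Alpha, Charlie and Delta; total service cost 485.

With exactly 3 open, each post office uses its cheapest among the chosen.
{Alpha, Charlie, Delta}: P→Charlie 4·13=52, Q→Charlie 2·19=38, R→Alpha 2·12=24, S→Delta 6·20=120, T→Charlie 5·7=35, U→Delta 5·25=125, V→Delta 3·5=15, W→Alpha 4·19=76. Service cost 485.
{Bravo, Charlie, Delta}: service cost 531
{Alpha, Bravo, Delta}: service cost 547
Among all 10 size-3 choices, {Alpha, Charlie, Delta} is lowest.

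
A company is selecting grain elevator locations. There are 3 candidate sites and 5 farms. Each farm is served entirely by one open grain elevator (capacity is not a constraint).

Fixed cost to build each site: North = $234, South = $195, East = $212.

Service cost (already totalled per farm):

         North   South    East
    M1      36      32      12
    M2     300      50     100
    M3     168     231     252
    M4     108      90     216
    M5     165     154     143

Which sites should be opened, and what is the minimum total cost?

Open South only; minimum total cost 752.

For any fixed open set, each farm goes to its cheapest open site; total = fixed + service.
{South}: M1→South 32, M2→South 50, M3→South 231, M4→South 90, M5→South 154. Service 557; fixed 195; total 752.
{North, South}: service 494 + fixed 429 = 923
{South, East}: service 526 + fixed 407 = 933
{North, South, East}: M1→East 12, M2→South 50, M3→North 168, M4→South 90, M5→East 143. Service 463; fixed 641; total 1104.
No other subset beats 752.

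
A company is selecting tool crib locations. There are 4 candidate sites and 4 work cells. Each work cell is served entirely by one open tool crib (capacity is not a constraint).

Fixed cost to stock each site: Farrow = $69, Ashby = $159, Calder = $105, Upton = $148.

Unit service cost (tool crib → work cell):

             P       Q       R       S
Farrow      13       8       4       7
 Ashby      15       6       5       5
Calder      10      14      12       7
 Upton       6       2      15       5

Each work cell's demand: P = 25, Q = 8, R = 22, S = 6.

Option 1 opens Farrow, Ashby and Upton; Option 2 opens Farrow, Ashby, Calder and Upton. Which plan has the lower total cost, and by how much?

Option 1 is cheaper by 105.

Option 1: {Farrow, Ashby, Upton}: P→Upton 6·25=150, Q→Upton 2·8=16, R→Farrow 4·22=88, S→Ashby 5·6=30. Service 284; fixed 376; total 660.
Option 2: {Farrow, Ashby, Calder, Upton}: P→Upton 6·25=150, Q→Upton 2·8=16, R→Farrow 4·22=88, S→Ashby 5·6=30. Service 284; fixed 481; total 765.
Difference: |660 − 765| = 105.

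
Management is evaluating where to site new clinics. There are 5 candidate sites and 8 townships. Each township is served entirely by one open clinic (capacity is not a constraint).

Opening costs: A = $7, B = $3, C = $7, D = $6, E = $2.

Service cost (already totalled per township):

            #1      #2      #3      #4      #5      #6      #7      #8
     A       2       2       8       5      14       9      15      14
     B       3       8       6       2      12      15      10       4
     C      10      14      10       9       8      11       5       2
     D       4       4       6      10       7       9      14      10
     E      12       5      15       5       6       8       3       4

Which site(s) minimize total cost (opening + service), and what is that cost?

For any fixed open set, each township goes to its cheapest open site; total = fixed + service.
{B, E}: #1→B 3, #2→E 5, #3→B 6, #4→B 2, #5→E 6, #6→E 8, #7→E 3, #8→B 4. Service 37; fixed 5; total 42.
{A, B, E}: service 33 + fixed 12 = 45
{A, E}: service 38 + fixed 9 = 47
{A, B, C, D, E}: #1→A 2, #2→A 2, #3→B 6, #4→B 2, #5→E 6, #6→E 8, #7→E 3, #8→C 2. Service 31; fixed 25; total 56.
No other subset beats 42.

Open B and E; minimum total cost 42.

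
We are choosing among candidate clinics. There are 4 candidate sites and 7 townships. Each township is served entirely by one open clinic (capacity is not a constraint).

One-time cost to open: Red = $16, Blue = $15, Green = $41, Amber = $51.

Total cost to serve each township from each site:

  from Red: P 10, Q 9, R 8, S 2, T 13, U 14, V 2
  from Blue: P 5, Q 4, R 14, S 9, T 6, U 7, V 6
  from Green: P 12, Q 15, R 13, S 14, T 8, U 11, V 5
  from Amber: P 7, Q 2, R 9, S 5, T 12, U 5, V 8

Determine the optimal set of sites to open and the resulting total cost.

For any fixed open set, each township goes to its cheapest open site; total = fixed + service.
{Red, Blue}: P→Blue 5, Q→Blue 4, R→Red 8, S→Red 2, T→Blue 6, U→Blue 7, V→Red 2. Service 34; fixed 31; total 65.
{Blue}: service 51 + fixed 15 = 66
{Red}: service 58 + fixed 16 = 74
{Red, Blue, Green, Amber}: service 30 + fixed 123 = 153
No other subset beats 65.

Open Red and Blue; minimum total cost 65.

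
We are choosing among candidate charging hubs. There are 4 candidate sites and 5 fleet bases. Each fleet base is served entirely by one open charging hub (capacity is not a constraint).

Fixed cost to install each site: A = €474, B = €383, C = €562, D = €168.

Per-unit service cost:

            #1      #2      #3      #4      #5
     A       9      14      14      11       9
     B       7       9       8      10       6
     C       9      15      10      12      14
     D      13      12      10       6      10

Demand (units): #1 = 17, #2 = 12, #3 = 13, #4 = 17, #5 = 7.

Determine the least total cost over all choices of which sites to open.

Minimum total cost: 835

For any fixed open set, each fleet base goes to its cheapest open site; total = fixed + service.
{D}: #1→D 13·17=221, #2→D 12·12=144, #3→D 10·13=130, #4→D 6·17=102, #5→D 10·7=70. Service 667; fixed 168; total 835.
{B}: service 543 + fixed 383 = 926
{B, D}: #1→B 7·17=119, #2→B 9·12=108, #3→B 8·13=104, #4→D 6·17=102, #5→B 6·7=42. Service 475; fixed 551; total 1026.
{A, B, C, D}: #1→B 7·17=119, #2→B 9·12=108, #3→B 8·13=104, #4→D 6·17=102, #5→B 6·7=42. Service 475; fixed 1587; total 2062.
(All 15 nonempty subsets were checked; D only is lowest.)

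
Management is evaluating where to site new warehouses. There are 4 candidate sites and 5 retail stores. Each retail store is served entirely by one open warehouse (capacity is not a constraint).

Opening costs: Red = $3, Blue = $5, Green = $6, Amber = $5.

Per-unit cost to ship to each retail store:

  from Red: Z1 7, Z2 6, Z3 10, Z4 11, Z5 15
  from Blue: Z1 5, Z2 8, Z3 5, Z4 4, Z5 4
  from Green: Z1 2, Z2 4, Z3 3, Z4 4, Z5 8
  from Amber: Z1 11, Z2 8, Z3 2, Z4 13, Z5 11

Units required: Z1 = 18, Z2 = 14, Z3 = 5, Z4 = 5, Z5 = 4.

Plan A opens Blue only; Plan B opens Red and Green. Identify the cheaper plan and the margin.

Plan A: {Blue}: Z1→Blue 5·18=90, Z2→Blue 8·14=112, Z3→Blue 5·5=25, Z4→Blue 4·5=20, Z5→Blue 4·4=16. Service 263; fixed 5; total 268.
Plan B: {Red, Green}: Z1→Green 2·18=36, Z2→Green 4·14=56, Z3→Green 3·5=15, Z4→Green 4·5=20, Z5→Green 8·4=32. Service 159; fixed 9; total 168.
Difference: |268 − 168| = 100.

Plan B is cheaper by 100.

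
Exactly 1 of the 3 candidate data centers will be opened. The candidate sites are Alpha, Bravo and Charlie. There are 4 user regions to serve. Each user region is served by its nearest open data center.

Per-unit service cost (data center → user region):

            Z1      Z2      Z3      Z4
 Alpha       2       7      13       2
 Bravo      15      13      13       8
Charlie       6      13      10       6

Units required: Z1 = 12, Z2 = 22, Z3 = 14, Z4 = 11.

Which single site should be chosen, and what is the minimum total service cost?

With exactly 1 open, each user region uses its cheapest among the chosen.
{Alpha}: Z1→Alpha 2·12=24, Z2→Alpha 7·22=154, Z3→Alpha 13·14=182, Z4→Alpha 2·11=22. Service cost 382.
{Charlie}: service cost 564
{Bravo}: service cost 736
Among all 3 size-1 choices, {Alpha} is lowest.

Choose Alpha only; total service cost 382.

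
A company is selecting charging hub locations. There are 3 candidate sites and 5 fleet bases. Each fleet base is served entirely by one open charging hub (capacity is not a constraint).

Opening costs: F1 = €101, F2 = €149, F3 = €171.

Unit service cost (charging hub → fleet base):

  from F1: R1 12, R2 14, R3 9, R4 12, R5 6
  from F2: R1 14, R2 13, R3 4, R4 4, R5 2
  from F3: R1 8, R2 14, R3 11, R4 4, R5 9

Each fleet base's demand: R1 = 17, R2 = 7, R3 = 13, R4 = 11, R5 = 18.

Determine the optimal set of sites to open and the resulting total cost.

For any fixed open set, each fleet base goes to its cheapest open site; total = fixed + service.
{F2}: R1→F2 14·17=238, R2→F2 13·7=91, R3→F2 4·13=52, R4→F2 4·11=44, R5→F2 2·18=36. Service 461; fixed 149; total 610.
{F1, F2}: service 427 + fixed 250 = 677
{F2, F3}: service 359 + fixed 320 = 679
{F1, F2, F3}: service 359 + fixed 421 = 780
No other subset beats 610.

Open F2 only; minimum total cost 610.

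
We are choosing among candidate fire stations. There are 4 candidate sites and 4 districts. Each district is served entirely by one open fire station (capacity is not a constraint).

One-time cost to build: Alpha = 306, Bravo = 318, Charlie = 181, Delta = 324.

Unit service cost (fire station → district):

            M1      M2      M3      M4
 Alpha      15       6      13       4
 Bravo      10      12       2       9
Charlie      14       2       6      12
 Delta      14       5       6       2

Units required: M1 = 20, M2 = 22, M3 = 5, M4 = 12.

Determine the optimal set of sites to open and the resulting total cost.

For any fixed open set, each district goes to its cheapest open site; total = fixed + service.
{Charlie}: M1→Charlie 14·20=280, M2→Charlie 2·22=44, M3→Charlie 6·5=30, M4→Charlie 12·12=144. Service 498; fixed 181; total 679.
{Delta}: M1→Delta 14·20=280, M2→Delta 5·22=110, M3→Delta 6·5=30, M4→Delta 2·12=24. Service 444; fixed 324; total 768.
{Alpha}: service 545 + fixed 306 = 851
{Alpha, Bravo, Charlie, Delta}: M1→Bravo 10·20=200, M2→Charlie 2·22=44, M3→Bravo 2·5=10, M4→Delta 2·12=24. Service 278; fixed 1129; total 1407.
No other subset beats 679.

Open Charlie only; minimum total cost 679.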